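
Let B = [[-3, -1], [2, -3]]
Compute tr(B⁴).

-46

B² = [[7, 6], [-12, 7]]
B³ = [[-9, -25], [50, -9]]
B⁴ = [[-23, 84], [-168, -23]]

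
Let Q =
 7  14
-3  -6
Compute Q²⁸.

Q² = Q (a projection; rank 1, trace 1), so Q²⁸ = Q.

[[7, 14], [-3, -6]]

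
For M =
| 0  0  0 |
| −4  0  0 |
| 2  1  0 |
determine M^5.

[[0, 0, 0], [0, 0, 0], [0, 0, 0]]

M is strictly triangular, hence nilpotent: M^3 = 0, so M^5 = 0.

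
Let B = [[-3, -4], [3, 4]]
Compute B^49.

B² = B (a projection; rank 1, trace 1), so B^49 = B.

[[-3, -4], [3, 4]]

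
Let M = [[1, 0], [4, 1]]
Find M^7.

[[1, 0], [28, 1]]

M = I + N where N = [[0, 0], [4, 0]] is strictly lower-triangular, so N^2 = 0.
(I + N)^7 = I + 7·N = [[1, 0], [28, 1]].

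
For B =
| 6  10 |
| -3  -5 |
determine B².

B² = B (a projection; rank 1, trace 1), so B² = B.

[[6, 10], [-3, -5]]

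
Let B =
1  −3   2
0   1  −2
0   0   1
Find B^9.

[[1, −27, 234], [0, 1, −18], [0, 0, 1]]

B = I + N where N = [[0, −3, 2], [0, 0, −2], [0, 0, 0]] is strictly upper-triangular, so N^3 = 0.
(I + N)^9 = I + 9·N + 36·N^2 = [[1, −27, 234], [0, 1, −18], [0, 0, 1]].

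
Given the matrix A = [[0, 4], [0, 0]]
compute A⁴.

[[0, 0], [0, 0]]

A is strictly triangular, hence nilpotent: A² = 0, so A⁴ = 0.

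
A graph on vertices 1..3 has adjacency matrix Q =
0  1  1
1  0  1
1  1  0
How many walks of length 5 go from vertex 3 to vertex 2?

11

The number of length-5 walks from vertex 3 to vertex 2 is entry (3,2) of Q⁵, where Q is the adjacency matrix.
Q² = [[2, 1, 1], [1, 2, 1], [1, 1, 2]]
Q³ = [[2, 3, 3], [3, 2, 3], [3, 3, 2]]
Q⁴ = [[6, 5, 5], [5, 6, 5], [5, 5, 6]]
Q⁵ = [[10, 11, 11], [11, 10, 11], [11, 11, 10]]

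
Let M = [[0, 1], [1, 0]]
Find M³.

M² = I (check: tr M = 0 and det M = -1), so M³ = M since 3 is odd.

[[0, 1], [1, 0]]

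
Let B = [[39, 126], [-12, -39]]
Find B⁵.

[[3159, 10206], [-972, -3159]]

tr B = 0 and det B = -9, so the characteristic polynomial is λ² − (0)λ + (-9) with roots 3 and -3.
Eigenvectors give P = [[7, -3], [-2, 1]] with P⁻¹ = [[1, 3], [2, 7]], and B = P·diag(3, -3)·P⁻¹.
Then B⁵ = P·diag(243, -243)·P⁻¹ = [[1701, 729], [-486, -243]] · [[1, 3], [2, 7]] = [[3159, 10206], [-972, -3159]].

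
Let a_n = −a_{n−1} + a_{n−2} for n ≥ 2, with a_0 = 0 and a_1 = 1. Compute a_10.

−55

With companion matrix B = [[−1, 1], [1, 0]], [a_n, a_{n−1}]ᵀ = B·[a_{n−1}, a_{n−2}]ᵀ, so [a_10, a_9]ᵀ = B⁹·[a_1, a_0]ᵀ.
B⁹ = [[−55, 34], [34, −21]], giving [a_10, a_9]ᵀ = [[−55], [34]].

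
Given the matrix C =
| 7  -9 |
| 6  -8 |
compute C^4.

[[-29, 45], [-30, 46]]

tr C = -1 and det C = -2, so the characteristic polynomial is λ² − (-1)λ + (-2) with roots -2 and 1.
Eigenvectors give P = [[1, 3], [1, 2]] with P⁻¹ = [[-2, 3], [1, -1]], and C = P·diag(-2, 1)·P⁻¹.
Then C^4 = P·diag(16, 1)·P⁻¹ = [[16, 3], [16, 2]] · [[-2, 3], [1, -1]] = [[-29, 45], [-30, 46]].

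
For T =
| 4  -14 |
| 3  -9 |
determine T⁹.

[[114514, -268394], [57513, -134709]]

tr T = -5 and det T = 6, so the characteristic polynomial is λ² − (-5)λ + (6) with roots -2 and -3.
Eigenvectors give P = [[7, 2], [3, 1]] with P⁻¹ = [[1, -2], [-3, 7]], and T = P·diag(-2, -3)·P⁻¹.
Then T⁹ = P·diag(-512, -19683)·P⁻¹ = [[-3584, -39366], [-1536, -19683]] · [[1, -2], [-3, 7]] = [[114514, -268394], [57513, -134709]].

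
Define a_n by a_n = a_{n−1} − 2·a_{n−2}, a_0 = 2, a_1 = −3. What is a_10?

With companion matrix A = [[1, −2], [1, 0]], [a_n, a_{n−1}]ᵀ = A·[a_{n−1}, a_{n−2}]ᵀ, so [a_10, a_9]ᵀ = A⁹·[a_1, a_0]ᵀ.
A⁹ = [[−11, 34], [−17, 6]], giving [a_10, a_9]ᵀ = [[101], [63]].

101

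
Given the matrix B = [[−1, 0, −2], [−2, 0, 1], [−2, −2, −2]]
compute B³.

B² = [[5, 4, 6], [0, −2, 2], [10, 4, 6]]
B³ = [[−25, −12, −18], [0, −4, −6], [−30, −12, −28]]

[[−25, −12, −18], [0, −4, −6], [−30, −12, −28]]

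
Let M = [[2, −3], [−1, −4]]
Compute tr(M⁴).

M² = [[7, 6], [2, 19]]
M³ = [[8, −45], [−15, −82]]
M⁴ = [[61, 156], [52, 373]]

434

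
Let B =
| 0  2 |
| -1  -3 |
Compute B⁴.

[[-14, -30], [15, 31]]

tr B = -3 and det B = 2, so the characteristic polynomial is λ² − (-3)λ + (2) with roots -1 and -2.
Eigenvectors give P = [[2, -1], [-1, 1]] with P⁻¹ = [[1, 1], [1, 2]], and B = P·diag(-1, -2)·P⁻¹.
Then B⁴ = P·diag(1, 16)·P⁻¹ = [[2, -16], [-1, 16]] · [[1, 1], [1, 2]] = [[-14, -30], [15, 31]].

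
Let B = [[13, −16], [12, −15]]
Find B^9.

[[59053, −78736], [59052, −78735]]

tr B = −2 and det B = −3, so the characteristic polynomial is λ² − (−2)λ + (−3) with roots −3 and 1.
Eigenvectors give P = [[1, 4], [1, 3]] with P⁻¹ = [[−3, 4], [1, −1]], and B = P·diag(−3, 1)·P⁻¹.
Then B^9 = P·diag(−19683, 1)·P⁻¹ = [[−19683, 4], [−19683, 3]] · [[−3, 4], [1, −1]] = [[59053, −78736], [59052, −78735]].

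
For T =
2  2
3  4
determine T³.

[[56, 68], [102, 124]]

T² = [[10, 12], [18, 22]]
T³ = [[56, 68], [102, 124]]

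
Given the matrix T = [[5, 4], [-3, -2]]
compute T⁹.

tr T = 3 and det T = 2, so the characteristic polynomial is λ² − (3)λ + (2) with roots 1 and 2.
Eigenvectors give P = [[-1, 4], [1, -3]] with P⁻¹ = [[3, 4], [1, 1]], and T = P·diag(1, 2)·P⁻¹.
Then T⁹ = P·diag(1, 512)·P⁻¹ = [[-1, 2048], [1, -1536]] · [[3, 4], [1, 1]] = [[2045, 2044], [-1533, -1532]].

[[2045, 2044], [-1533, -1532]]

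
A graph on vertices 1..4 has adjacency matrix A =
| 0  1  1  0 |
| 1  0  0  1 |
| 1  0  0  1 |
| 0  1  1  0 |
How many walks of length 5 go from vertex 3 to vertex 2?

The number of length-5 walks from vertex 3 to vertex 2 is entry (3,2) of A⁵, where A is the adjacency matrix.
A² = [[2, 0, 0, 2], [0, 2, 2, 0], [0, 2, 2, 0], [2, 0, 0, 2]]
A³ = [[0, 4, 4, 0], [4, 0, 0, 4], [4, 0, 0, 4], [0, 4, 4, 0]]
A⁴ = [[8, 0, 0, 8], [0, 8, 8, 0], [0, 8, 8, 0], [8, 0, 0, 8]]
A⁵ = [[0, 16, 16, 0], [16, 0, 0, 16], [16, 0, 0, 16], [0, 16, 16, 0]]

0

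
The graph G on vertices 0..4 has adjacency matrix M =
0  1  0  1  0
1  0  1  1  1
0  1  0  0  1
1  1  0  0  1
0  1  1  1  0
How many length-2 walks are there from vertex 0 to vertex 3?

The number of length-2 walks from vertex 0 to vertex 3 is entry (0,3) of M², where M is the adjacency matrix.
M² = [[2, 1, 1, 1, 2], [1, 4, 1, 2, 2], [1, 1, 2, 2, 1], [1, 2, 2, 3, 1], [2, 2, 1, 1, 3]]

1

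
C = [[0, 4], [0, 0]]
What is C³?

[[0, 0], [0, 0]]

C is strictly triangular, hence nilpotent: C² = 0, so C³ = 0.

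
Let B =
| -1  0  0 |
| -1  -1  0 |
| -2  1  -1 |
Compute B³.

[[-1, 0, 0], [-3, -1, 0], [-3, 3, -1]]

B² = [[1, 0, 0], [2, 1, 0], [3, -2, 1]]
B³ = [[-1, 0, 0], [-3, -1, 0], [-3, 3, -1]]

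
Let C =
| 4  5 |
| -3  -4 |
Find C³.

C² = I (check: tr C = 0 and det C = -1), so C³ = C since 3 is odd.

[[4, 5], [-3, -4]]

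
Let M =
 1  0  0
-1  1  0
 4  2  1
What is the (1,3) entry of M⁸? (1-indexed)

0

M = I + N where N = [[0, 0, 0], [-1, 0, 0], [4, 2, 0]] is strictly lower-triangular, so N³ = 0.
(I + N)⁸ = I + 8·N + 28·N² = [[1, 0, 0], [-8, 1, 0], [-24, 16, 1]].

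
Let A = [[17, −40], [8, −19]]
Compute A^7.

tr A = −2 and det A = −3, so the characteristic polynomial is λ² − (−2)λ + (−3) with roots 1 and −3.
Eigenvectors give P = [[−5, 2], [−2, 1]] with P⁻¹ = [[−1, 2], [−2, 5]], and A = P·diag(1, −3)·P⁻¹.
Then A^7 = P·diag(1, −2187)·P⁻¹ = [[−5, −4374], [−2, −2187]] · [[−1, 2], [−2, 5]] = [[8753, −21880], [4376, −10939]].

[[8753, −21880], [4376, −10939]]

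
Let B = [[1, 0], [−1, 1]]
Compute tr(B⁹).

B = I + N where N = [[0, 0], [−1, 0]] is strictly lower-triangular, so N² = 0.
(I + N)⁹ = I + 9·N = [[1, 0], [−9, 1]].

2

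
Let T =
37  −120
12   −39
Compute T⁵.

tr T = −2 and det T = −3, so the characteristic polynomial is λ² − (−2)λ + (−3) with roots −3 and 1.
Eigenvectors give P = [[3, 10], [1, 3]] with P⁻¹ = [[−3, 10], [1, −3]], and T = P·diag(−3, 1)·P⁻¹.
Then T⁵ = P·diag(−243, 1)·P⁻¹ = [[−729, 10], [−243, 3]] · [[−3, 10], [1, −3]] = [[2197, −7320], [732, −2439]].

[[2197, −7320], [732, −2439]]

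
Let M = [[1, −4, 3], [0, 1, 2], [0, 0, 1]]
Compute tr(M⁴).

3

M = I + N where N = [[0, −4, 3], [0, 0, 2], [0, 0, 0]] is strictly upper-triangular, so N³ = 0.
(I + N)⁴ = I + 4·N + 6·N² = [[1, −16, −36], [0, 1, 8], [0, 0, 1]].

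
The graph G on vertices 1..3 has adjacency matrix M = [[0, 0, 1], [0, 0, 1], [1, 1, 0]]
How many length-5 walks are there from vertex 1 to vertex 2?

0

The number of length-5 walks from vertex 1 to vertex 2 is entry (1,2) of M^5, where M is the adjacency matrix.
M^2 = [[1, 1, 0], [1, 1, 0], [0, 0, 2]]
M^3 = [[0, 0, 2], [0, 0, 2], [2, 2, 0]]
M^4 = [[2, 2, 0], [2, 2, 0], [0, 0, 4]]
M^5 = [[0, 0, 4], [0, 0, 4], [4, 4, 0]]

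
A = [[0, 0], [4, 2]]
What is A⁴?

A² = [[0, 0], [8, 4]]
A³ = [[0, 0], [16, 8]]
A⁴ = [[0, 0], [32, 16]]

[[0, 0], [32, 16]]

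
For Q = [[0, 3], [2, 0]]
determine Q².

[[6, 0], [0, 6]]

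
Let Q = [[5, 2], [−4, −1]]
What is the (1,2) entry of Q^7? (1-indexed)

tr Q = 4 and det Q = 3, so the characteristic polynomial is λ² − (4)λ + (3) with roots 3 and 1.
Eigenvectors give P = [[−1, −1], [1, 2]] with P⁻¹ = [[−2, −1], [1, 1]], and Q = P·diag(3, 1)·P⁻¹.
Then Q^7 = P·diag(2187, 1)·P⁻¹ = [[−2187, −1], [2187, 2]] · [[−2, −1], [1, 1]] = [[4373, 2186], [−4372, −2185]].

2186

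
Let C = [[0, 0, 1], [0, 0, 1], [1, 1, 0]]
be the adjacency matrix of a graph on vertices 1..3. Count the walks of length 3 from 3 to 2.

2

The number of length-3 walks from vertex 3 to vertex 2 is entry (3,2) of C^3, where C is the adjacency matrix.
C^2 = [[1, 1, 0], [1, 1, 0], [0, 0, 2]]
C^3 = [[0, 0, 2], [0, 0, 2], [2, 2, 0]]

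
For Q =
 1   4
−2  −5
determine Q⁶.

tr Q = −4 and det Q = 3, so the characteristic polynomial is λ² − (−4)λ + (3) with roots −1 and −3.
Eigenvectors give P = [[2, −1], [−1, 1]] with P⁻¹ = [[1, 1], [1, 2]], and Q = P·diag(−1, −3)·P⁻¹.
Then Q⁶ = P·diag(1, 729)·P⁻¹ = [[2, −729], [−1, 729]] · [[1, 1], [1, 2]] = [[−727, −1456], [728, 1457]].

[[−727, −1456], [728, 1457]]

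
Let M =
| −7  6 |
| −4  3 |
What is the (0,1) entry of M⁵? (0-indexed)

tr M = −4 and det M = 3, so the characteristic polynomial is λ² − (−4)λ + (3) with roots −3 and −1.
Eigenvectors give P = [[3, 1], [2, 1]] with P⁻¹ = [[1, −1], [−2, 3]], and M = P·diag(−3, −1)·P⁻¹.
Then M⁵ = P·diag(−243, −1)·P⁻¹ = [[−729, −1], [−486, −1]] · [[1, −1], [−2, 3]] = [[−727, 726], [−484, 483]].

726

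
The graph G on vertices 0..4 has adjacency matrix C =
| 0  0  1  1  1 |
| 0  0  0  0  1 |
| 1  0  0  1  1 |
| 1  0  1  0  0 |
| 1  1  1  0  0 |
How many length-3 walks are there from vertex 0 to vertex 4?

6

The number of length-3 walks from vertex 0 to vertex 4 is entry (0,4) of C^3, where C is the adjacency matrix.
C^2 = [[3, 1, 2, 1, 1], [1, 1, 1, 0, 0], [2, 1, 3, 1, 1], [1, 0, 1, 2, 2], [1, 0, 1, 2, 3]]
C^3 = [[4, 1, 5, 5, 6], [1, 0, 1, 2, 3], [5, 1, 4, 5, 6], [5, 2, 5, 2, 2], [6, 3, 6, 2, 2]]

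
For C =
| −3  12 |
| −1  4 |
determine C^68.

C² = C (a projection; rank 1, trace 1), so C^68 = C.

[[−3, 12], [−1, 4]]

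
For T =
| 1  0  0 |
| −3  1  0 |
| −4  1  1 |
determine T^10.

T = I + N where N = [[0, 0, 0], [−3, 0, 0], [−4, 1, 0]] is strictly lower-triangular, so N^3 = 0.
(I + N)^10 = I + 10·N + 45·N^2 = [[1, 0, 0], [−30, 1, 0], [−175, 10, 1]].

[[1, 0, 0], [−30, 1, 0], [−175, 10, 1]]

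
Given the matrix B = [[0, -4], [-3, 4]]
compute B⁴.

[[336, -640], [-480, 976]]

B² = [[12, -16], [-12, 28]]
B³ = [[48, -112], [-84, 160]]
B⁴ = [[336, -640], [-480, 976]]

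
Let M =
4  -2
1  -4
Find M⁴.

M² = [[14, 0], [0, 14]]
M³ = [[56, -28], [14, -56]]
M⁴ = [[196, 0], [0, 196]]

[[196, 0], [0, 196]]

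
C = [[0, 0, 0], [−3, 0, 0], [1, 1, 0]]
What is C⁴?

C is strictly triangular, hence nilpotent: C³ = 0, so C⁴ = 0.

[[0, 0, 0], [0, 0, 0], [0, 0, 0]]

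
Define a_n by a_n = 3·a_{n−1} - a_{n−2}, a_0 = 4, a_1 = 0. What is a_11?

-27060

With companion matrix M = [[3, -1], [1, 0]], [a_n, a_{n−1}]ᵀ = M·[a_{n−1}, a_{n−2}]ᵀ, so [a_11, a_10]ᵀ = M^10·[a_1, a_0]ᵀ.
M^10 = [[17711, -6765], [6765, -2584]], giving [a_11, a_10]ᵀ = [[-27060], [-10336]].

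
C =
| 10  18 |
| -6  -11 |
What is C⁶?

[[-188, -378], [126, 253]]

tr C = -1 and det C = -2, so the characteristic polynomial is λ² − (-1)λ + (-2) with roots -2 and 1.
Eigenvectors give P = [[-3, -2], [2, 1]] with P⁻¹ = [[1, 2], [-2, -3]], and C = P·diag(-2, 1)·P⁻¹.
Then C⁶ = P·diag(64, 1)·P⁻¹ = [[-192, -2], [128, 1]] · [[1, 2], [-2, -3]] = [[-188, -378], [126, 253]].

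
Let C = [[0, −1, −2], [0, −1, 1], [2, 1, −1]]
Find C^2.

[[−4, −1, 1], [2, 2, −2], [−2, −4, −2]]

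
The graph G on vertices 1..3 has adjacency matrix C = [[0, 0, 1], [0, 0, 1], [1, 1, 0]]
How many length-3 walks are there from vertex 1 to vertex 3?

The number of length-3 walks from vertex 1 to vertex 3 is entry (1,3) of C³, where C is the adjacency matrix.
C² = [[1, 1, 0], [1, 1, 0], [0, 0, 2]]
C³ = [[0, 0, 2], [0, 0, 2], [2, 2, 0]]

2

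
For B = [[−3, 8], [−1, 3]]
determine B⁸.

B² = I (check: tr B = 0 and det B = −1), so B⁸ = I since 8 is even.

[[1, 0], [0, 1]]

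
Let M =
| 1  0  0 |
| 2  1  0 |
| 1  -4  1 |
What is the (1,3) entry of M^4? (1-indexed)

0

M = I + N where N = [[0, 0, 0], [2, 0, 0], [1, -4, 0]] is strictly lower-triangular, so N^3 = 0.
(I + N)^4 = I + 4·N + 6·N^2 = [[1, 0, 0], [8, 1, 0], [-44, -16, 1]].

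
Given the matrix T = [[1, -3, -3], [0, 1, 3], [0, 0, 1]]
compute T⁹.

[[1, -27, -351], [0, 1, 27], [0, 0, 1]]

T = I + N where N = [[0, -3, -3], [0, 0, 3], [0, 0, 0]] is strictly upper-triangular, so N³ = 0.
(I + N)⁹ = I + 9·N + 36·N² = [[1, -27, -351], [0, 1, 27], [0, 0, 1]].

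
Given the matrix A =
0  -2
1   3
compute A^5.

[[-30, -62], [31, 63]]

tr A = 3 and det A = 2, so the characteristic polynomial is λ² − (3)λ + (2) with roots 2 and 1.
Eigenvectors give P = [[-1, -2], [1, 1]] with P⁻¹ = [[1, 2], [-1, -1]], and A = P·diag(2, 1)·P⁻¹.
Then A^5 = P·diag(32, 1)·P⁻¹ = [[-32, -2], [32, 1]] · [[1, 2], [-1, -1]] = [[-30, -62], [31, 63]].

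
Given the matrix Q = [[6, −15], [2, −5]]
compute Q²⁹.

[[6, −15], [2, −5]]

Q² = Q (a projection; rank 1, trace 1), so Q²⁹ = Q.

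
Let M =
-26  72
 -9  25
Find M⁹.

[[-4616, 12312], [-1539, 4105]]

tr M = -1 and det M = -2, so the characteristic polynomial is λ² − (-1)λ + (-2) with roots -2 and 1.
Eigenvectors give P = [[3, -8], [1, -3]] with P⁻¹ = [[3, -8], [1, -3]], and M = P·diag(-2, 1)·P⁻¹.
Then M⁹ = P·diag(-512, 1)·P⁻¹ = [[-1536, -8], [-512, -3]] · [[3, -8], [1, -3]] = [[-4616, 12312], [-1539, 4105]].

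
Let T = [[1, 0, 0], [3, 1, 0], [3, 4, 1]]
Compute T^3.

T = I + N where N = [[0, 0, 0], [3, 0, 0], [3, 4, 0]] is strictly lower-triangular, so N^3 = 0.
(I + N)^3 = I + 3·N + 3·N^2 = [[1, 0, 0], [9, 1, 0], [45, 12, 1]].

[[1, 0, 0], [9, 1, 0], [45, 12, 1]]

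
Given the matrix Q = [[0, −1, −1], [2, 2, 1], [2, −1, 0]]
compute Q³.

[[−4, 3, 3], [2, −4, −5], [−14, −3, −2]]

Q² = [[−4, −1, −1], [6, 1, 0], [−2, −4, −3]]
Q³ = [[−4, 3, 3], [2, −4, −5], [−14, −3, −2]]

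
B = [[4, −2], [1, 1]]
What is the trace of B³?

tr B = 5 and det B = 6, so the characteristic polynomial is λ² − (5)λ + (6) with roots 3 and 2.
Eigenvectors give P = [[2, −1], [1, −1]] with P⁻¹ = [[1, −1], [1, −2]], and B = P·diag(3, 2)·P⁻¹.
Then B³ = P·diag(27, 8)·P⁻¹ = [[54, −8], [27, −8]] · [[1, −1], [1, −2]] = [[46, −38], [19, −11]].

35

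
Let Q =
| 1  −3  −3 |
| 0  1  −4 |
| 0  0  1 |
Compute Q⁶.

[[1, −18, 162], [0, 1, −24], [0, 0, 1]]

Q = I + N where N = [[0, −3, −3], [0, 0, −4], [0, 0, 0]] is strictly upper-triangular, so N³ = 0.
(I + N)⁶ = I + 6·N + 15·N² = [[1, −18, 162], [0, 1, −24], [0, 0, 1]].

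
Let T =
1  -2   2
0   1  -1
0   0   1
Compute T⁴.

[[1, -8, 20], [0, 1, -4], [0, 0, 1]]

T = I + N where N = [[0, -2, 2], [0, 0, -1], [0, 0, 0]] is strictly upper-triangular, so N³ = 0.
(I + N)⁴ = I + 4·N + 6·N² = [[1, -8, 20], [0, 1, -4], [0, 0, 1]].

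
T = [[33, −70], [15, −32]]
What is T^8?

[[44391, −88270], [18915, −37574]]

tr T = 1 and det T = −6, so the characteristic polynomial is λ² − (1)λ + (−6) with roots 3 and −2.
Eigenvectors give P = [[7, 2], [3, 1]] with P⁻¹ = [[1, −2], [−3, 7]], and T = P·diag(3, −2)·P⁻¹.
Then T^8 = P·diag(6561, 256)·P⁻¹ = [[45927, 512], [19683, 256]] · [[1, −2], [−3, 7]] = [[44391, −88270], [18915, −37574]].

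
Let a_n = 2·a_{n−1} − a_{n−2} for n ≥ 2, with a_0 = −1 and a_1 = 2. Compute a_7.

20

With companion matrix A = [[2, −1], [1, 0]], [a_n, a_{n−1}]ᵀ = A·[a_{n−1}, a_{n−2}]ᵀ, so [a_7, a_6]ᵀ = A⁶·[a_1, a_0]ᵀ.
A⁶ = [[7, −6], [6, −5]], giving [a_7, a_6]ᵀ = [[20], [17]].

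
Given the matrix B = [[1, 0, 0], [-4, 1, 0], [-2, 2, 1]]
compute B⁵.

[[1, 0, 0], [-20, 1, 0], [-90, 10, 1]]

B = I + N where N = [[0, 0, 0], [-4, 0, 0], [-2, 2, 0]] is strictly lower-triangular, so N³ = 0.
(I + N)⁵ = I + 5·N + 10·N² = [[1, 0, 0], [-20, 1, 0], [-90, 10, 1]].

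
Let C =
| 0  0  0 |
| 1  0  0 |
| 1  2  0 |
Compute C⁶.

C is strictly triangular, hence nilpotent: C³ = 0, so C⁶ = 0.

[[0, 0, 0], [0, 0, 0], [0, 0, 0]]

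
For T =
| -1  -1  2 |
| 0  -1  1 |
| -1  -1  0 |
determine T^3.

[[4, 4, -2], [2, 2, -2], [2, 0, 4]]

T^2 = [[-1, 0, -3], [-1, 0, -1], [1, 2, -3]]
T^3 = [[4, 4, -2], [2, 2, -2], [2, 0, 4]]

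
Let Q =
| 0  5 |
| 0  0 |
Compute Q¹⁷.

Q is strictly triangular, hence nilpotent: Q² = 0, so Q¹⁷ = 0.

[[0, 0], [0, 0]]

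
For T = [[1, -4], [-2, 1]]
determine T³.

[[25, -44], [-22, 25]]

T² = [[9, -8], [-4, 9]]
T³ = [[25, -44], [-22, 25]]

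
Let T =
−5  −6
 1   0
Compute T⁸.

[[19171, 37830], [−6305, −12354]]

tr T = −5 and det T = 6, so the characteristic polynomial is λ² − (−5)λ + (6) with roots −2 and −3.
Eigenvectors give P = [[2, −3], [−1, 1]] with P⁻¹ = [[−1, −3], [−1, −2]], and T = P·diag(−2, −3)·P⁻¹.
Then T⁸ = P·diag(256, 6561)·P⁻¹ = [[512, −19683], [−256, 6561]] · [[−1, −3], [−1, −2]] = [[19171, 37830], [−6305, −12354]].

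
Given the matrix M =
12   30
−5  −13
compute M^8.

[[−12354, −37830], [6305, 19171]]

tr M = −1 and det M = −6, so the characteristic polynomial is λ² − (−1)λ + (−6) with roots 2 and −3.
Eigenvectors give P = [[3, −2], [−1, 1]] with P⁻¹ = [[1, 2], [1, 3]], and M = P·diag(2, −3)·P⁻¹.
Then M^8 = P·diag(256, 6561)·P⁻¹ = [[768, −13122], [−256, 6561]] · [[1, 2], [1, 3]] = [[−12354, −37830], [6305, 19171]].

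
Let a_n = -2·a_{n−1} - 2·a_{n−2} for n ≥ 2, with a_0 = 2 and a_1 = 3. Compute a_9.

With companion matrix A = [[-2, -2], [1, 0]], [a_n, a_{n−1}]ᵀ = A·[a_{n−1}, a_{n−2}]ᵀ, so [a_9, a_8]ᵀ = A⁸·[a_1, a_0]ᵀ.
A⁸ = [[16, 0], [0, 16]], giving [a_9, a_8]ᵀ = [[48], [32]].

48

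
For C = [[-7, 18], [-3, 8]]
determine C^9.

tr C = 1 and det C = -2, so the characteristic polynomial is λ² − (1)λ + (-2) with roots -1 and 2.
Eigenvectors give P = [[3, -2], [1, -1]] with P⁻¹ = [[1, -2], [1, -3]], and C = P·diag(-1, 2)·P⁻¹.
Then C^9 = P·diag(-1, 512)·P⁻¹ = [[-3, -1024], [-1, -512]] · [[1, -2], [1, -3]] = [[-1027, 3078], [-513, 1538]].

[[-1027, 3078], [-513, 1538]]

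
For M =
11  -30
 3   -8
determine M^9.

tr M = 3 and det M = 2, so the characteristic polynomial is λ² − (3)λ + (2) with roots 2 and 1.
Eigenvectors give P = [[-10, 3], [-3, 1]] with P⁻¹ = [[-1, 3], [-3, 10]], and M = P·diag(2, 1)·P⁻¹.
Then M^9 = P·diag(512, 1)·P⁻¹ = [[-5120, 3], [-1536, 1]] · [[-1, 3], [-3, 10]] = [[5111, -15330], [1533, -4598]].

[[5111, -15330], [1533, -4598]]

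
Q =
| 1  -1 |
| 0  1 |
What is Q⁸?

Q = I + N where N = [[0, -1], [0, 0]] is strictly upper-triangular, so N² = 0.
(I + N)⁸ = I + 8·N = [[1, -8], [0, 1]].

[[1, -8], [0, 1]]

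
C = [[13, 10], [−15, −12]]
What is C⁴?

tr C = 1 and det C = −6, so the characteristic polynomial is λ² − (1)λ + (−6) with roots 3 and −2.
Eigenvectors give P = [[−1, −2], [1, 3]] with P⁻¹ = [[−3, −2], [1, 1]], and C = P·diag(3, −2)·P⁻¹.
Then C⁴ = P·diag(81, 16)·P⁻¹ = [[−81, −32], [81, 48]] · [[−3, −2], [1, 1]] = [[211, 130], [−195, −114]].

[[211, 130], [−195, −114]]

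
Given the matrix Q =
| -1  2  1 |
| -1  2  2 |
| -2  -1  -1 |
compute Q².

[[-3, 1, 2], [-5, 0, 1], [5, -5, -3]]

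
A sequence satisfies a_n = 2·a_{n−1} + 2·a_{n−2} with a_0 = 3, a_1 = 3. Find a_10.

34752

With companion matrix Q = [[2, 2], [1, 0]], [a_n, a_{n−1}]ᵀ = Q·[a_{n−1}, a_{n−2}]ᵀ, so [a_10, a_9]ᵀ = Q⁹·[a_1, a_0]ᵀ.
Q⁹ = [[6688, 4896], [2448, 1792]], giving [a_10, a_9]ᵀ = [[34752], [12720]].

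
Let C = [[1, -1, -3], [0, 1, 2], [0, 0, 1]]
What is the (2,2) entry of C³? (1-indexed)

C = I + N where N = [[0, -1, -3], [0, 0, 2], [0, 0, 0]] is strictly upper-triangular, so N³ = 0.
(I + N)³ = I + 3·N + 3·N² = [[1, -3, -15], [0, 1, 6], [0, 0, 1]].

1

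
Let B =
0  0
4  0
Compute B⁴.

[[0, 0], [0, 0]]

B is strictly triangular, hence nilpotent: B² = 0, so B⁴ = 0.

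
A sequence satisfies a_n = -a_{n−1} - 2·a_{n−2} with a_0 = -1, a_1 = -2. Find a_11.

-24

With companion matrix M = [[-1, -2], [1, 0]], [a_n, a_{n−1}]ᵀ = M·[a_{n−1}, a_{n−2}]ᵀ, so [a_11, a_10]ᵀ = M¹⁰·[a_1, a_0]ᵀ.
M¹⁰ = [[23, -22], [11, 34]], giving [a_11, a_10]ᵀ = [[-24], [-56]].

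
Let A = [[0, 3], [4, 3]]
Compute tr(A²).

33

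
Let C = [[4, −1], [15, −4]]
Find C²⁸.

[[1, 0], [0, 1]]

C² = I (check: tr C = 0 and det C = −1), so C²⁸ = I since 28 is even.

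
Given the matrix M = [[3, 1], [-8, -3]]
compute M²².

M² = I (check: tr M = 0 and det M = -1), so M²² = I since 22 is even.

[[1, 0], [0, 1]]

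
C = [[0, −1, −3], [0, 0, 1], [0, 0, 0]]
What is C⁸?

[[0, 0, 0], [0, 0, 0], [0, 0, 0]]

C is strictly triangular, hence nilpotent: C³ = 0, so C⁸ = 0.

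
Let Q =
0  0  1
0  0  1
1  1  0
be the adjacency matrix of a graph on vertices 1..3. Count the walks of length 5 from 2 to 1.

0

The number of length-5 walks from vertex 2 to vertex 1 is entry (2,1) of Q⁵, where Q is the adjacency matrix.
Q² = [[1, 1, 0], [1, 1, 0], [0, 0, 2]]
Q³ = [[0, 0, 2], [0, 0, 2], [2, 2, 0]]
Q⁴ = [[2, 2, 0], [2, 2, 0], [0, 0, 4]]
Q⁵ = [[0, 0, 4], [0, 0, 4], [4, 4, 0]]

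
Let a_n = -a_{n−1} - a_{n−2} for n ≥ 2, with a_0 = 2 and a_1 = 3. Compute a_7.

3

With companion matrix B = [[-1, -1], [1, 0]], [a_n, a_{n−1}]ᵀ = B·[a_{n−1}, a_{n−2}]ᵀ, so [a_7, a_6]ᵀ = B⁶·[a_1, a_0]ᵀ.
B⁶ = [[1, 0], [0, 1]], giving [a_7, a_6]ᵀ = [[3], [2]].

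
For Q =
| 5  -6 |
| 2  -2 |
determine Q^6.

[[253, -378], [126, -188]]

tr Q = 3 and det Q = 2, so the characteristic polynomial is λ² − (3)λ + (2) with roots 2 and 1.
Eigenvectors give P = [[-2, -3], [-1, -2]] with P⁻¹ = [[-2, 3], [1, -2]], and Q = P·diag(2, 1)·P⁻¹.
Then Q^6 = P·diag(64, 1)·P⁻¹ = [[-128, -3], [-64, -2]] · [[-2, 3], [1, -2]] = [[253, -378], [126, -188]].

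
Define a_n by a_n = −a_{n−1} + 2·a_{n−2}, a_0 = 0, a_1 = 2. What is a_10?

With companion matrix Q = [[−1, 2], [1, 0]], [a_n, a_{n−1}]ᵀ = Q·[a_{n−1}, a_{n−2}]ᵀ, so [a_10, a_9]ᵀ = Q^9·[a_1, a_0]ᵀ.
Q^9 = [[−341, 342], [171, −170]], giving [a_10, a_9]ᵀ = [[−682], [342]].

−682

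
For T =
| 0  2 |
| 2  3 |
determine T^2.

[[4, 6], [6, 13]]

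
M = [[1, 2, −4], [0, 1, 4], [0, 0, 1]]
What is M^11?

[[1, 22, 396], [0, 1, 44], [0, 0, 1]]

M = I + N where N = [[0, 2, −4], [0, 0, 4], [0, 0, 0]] is strictly upper-triangular, so N^3 = 0.
(I + N)^11 = I + 11·N + 55·N^2 = [[1, 22, 396], [0, 1, 44], [0, 0, 1]].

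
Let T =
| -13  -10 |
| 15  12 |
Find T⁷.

tr T = -1 and det T = -6, so the characteristic polynomial is λ² − (-1)λ + (-6) with roots 2 and -3.
Eigenvectors give P = [[2, -1], [-3, 1]] with P⁻¹ = [[-1, -1], [-3, -2]], and T = P·diag(2, -3)·P⁻¹.
Then T⁷ = P·diag(128, -2187)·P⁻¹ = [[256, 2187], [-384, -2187]] · [[-1, -1], [-3, -2]] = [[-6817, -4630], [6945, 4758]].

[[-6817, -4630], [6945, 4758]]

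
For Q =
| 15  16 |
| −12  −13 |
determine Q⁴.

[[321, 320], [−240, −239]]

tr Q = 2 and det Q = −3, so the characteristic polynomial is λ² − (2)λ + (−3) with roots −1 and 3.
Eigenvectors give P = [[−1, 4], [1, −3]] with P⁻¹ = [[3, 4], [1, 1]], and Q = P·diag(−1, 3)·P⁻¹.
Then Q⁴ = P·diag(1, 81)·P⁻¹ = [[−1, 324], [1, −243]] · [[3, 4], [1, 1]] = [[321, 320], [−240, −239]].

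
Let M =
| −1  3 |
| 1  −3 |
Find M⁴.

[[64, −192], [−64, 192]]

M² = [[4, −12], [−4, 12]]
M³ = [[−16, 48], [16, −48]]
M⁴ = [[64, −192], [−64, 192]]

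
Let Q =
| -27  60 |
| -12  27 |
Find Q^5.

tr Q = 0 and det Q = -9, so the characteristic polynomial is λ² − (0)λ + (-9) with roots 3 and -3.
Eigenvectors give P = [[2, -5], [1, -2]] with P⁻¹ = [[-2, 5], [-1, 2]], and Q = P·diag(3, -3)·P⁻¹.
Then Q^5 = P·diag(243, -243)·P⁻¹ = [[486, 1215], [243, 486]] · [[-2, 5], [-1, 2]] = [[-2187, 4860], [-972, 2187]].

[[-2187, 4860], [-972, 2187]]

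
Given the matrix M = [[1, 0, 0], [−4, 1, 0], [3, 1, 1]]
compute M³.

[[1, 0, 0], [−12, 1, 0], [−3, 3, 1]]

M = I + N where N = [[0, 0, 0], [−4, 0, 0], [3, 1, 0]] is strictly lower-triangular, so N³ = 0.
(I + N)³ = I + 3·N + 3·N² = [[1, 0, 0], [−12, 1, 0], [−3, 3, 1]].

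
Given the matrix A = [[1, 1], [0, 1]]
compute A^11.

A = I + N where N = [[0, 1], [0, 0]] is strictly upper-triangular, so N^2 = 0.
(I + N)^11 = I + 11·N = [[1, 11], [0, 1]].

[[1, 11], [0, 1]]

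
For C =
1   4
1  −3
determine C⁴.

[[41, −144], [−36, 185]]

C² = [[5, −8], [−2, 13]]
C³ = [[−3, 44], [11, −47]]
C⁴ = [[41, −144], [−36, 185]]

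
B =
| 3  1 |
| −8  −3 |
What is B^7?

B² = I (check: tr B = 0 and det B = −1), so B^7 = B since 7 is odd.

[[3, 1], [−8, −3]]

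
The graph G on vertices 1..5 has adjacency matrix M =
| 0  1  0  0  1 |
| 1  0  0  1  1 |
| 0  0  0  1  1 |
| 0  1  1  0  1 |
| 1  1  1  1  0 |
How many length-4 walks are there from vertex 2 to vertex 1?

The number of length-4 walks from vertex 2 to vertex 1 is entry (2,1) of M⁴, where M is the adjacency matrix.
M² = [[2, 1, 1, 2, 1], [1, 3, 2, 1, 2], [1, 2, 2, 1, 1], [2, 1, 1, 3, 2], [1, 2, 1, 2, 4]]
M³ = [[2, 5, 3, 3, 6], [5, 4, 3, 7, 7], [3, 3, 2, 5, 6], [3, 7, 5, 4, 7], [6, 7, 6, 7, 6]]
M⁴ = [[11, 11, 9, 14, 13], [11, 19, 14, 14, 19], [9, 14, 11, 11, 13], [14, 14, 11, 19, 19], [13, 19, 13, 19, 26]]

11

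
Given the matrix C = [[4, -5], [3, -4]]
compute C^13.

[[4, -5], [3, -4]]

C² = I (check: tr C = 0 and det C = -1), so C^13 = C since 13 is odd.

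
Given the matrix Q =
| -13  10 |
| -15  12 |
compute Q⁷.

[[-6817, 4630], [-6945, 4758]]

tr Q = -1 and det Q = -6, so the characteristic polynomial is λ² − (-1)λ + (-6) with roots 2 and -3.
Eigenvectors give P = [[-2, 1], [-3, 1]] with P⁻¹ = [[1, -1], [3, -2]], and Q = P·diag(2, -3)·P⁻¹.
Then Q⁷ = P·diag(128, -2187)·P⁻¹ = [[-256, -2187], [-384, -2187]] · [[1, -1], [3, -2]] = [[-6817, 4630], [-6945, 4758]].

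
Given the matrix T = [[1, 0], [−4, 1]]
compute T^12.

T = I + N where N = [[0, 0], [−4, 0]] is strictly lower-triangular, so N^2 = 0.
(I + N)^12 = I + 12·N = [[1, 0], [−48, 1]].

[[1, 0], [−48, 1]]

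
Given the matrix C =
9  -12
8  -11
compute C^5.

tr C = -2 and det C = -3, so the characteristic polynomial is λ² − (-2)λ + (-3) with roots -3 and 1.
Eigenvectors give P = [[1, 3], [1, 2]] with P⁻¹ = [[-2, 3], [1, -1]], and C = P·diag(-3, 1)·P⁻¹.
Then C^5 = P·diag(-243, 1)·P⁻¹ = [[-243, 3], [-243, 2]] · [[-2, 3], [1, -1]] = [[489, -732], [488, -731]].

[[489, -732], [488, -731]]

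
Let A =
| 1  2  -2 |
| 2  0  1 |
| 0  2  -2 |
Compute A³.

[[1, 18, -20], [14, -8, 14], [-4, 20, -24]]

A² = [[5, -2, 4], [2, 6, -6], [4, -4, 6]]
A³ = [[1, 18, -20], [14, -8, 14], [-4, 20, -24]]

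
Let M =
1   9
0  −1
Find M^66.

M² = I (check: tr M = 0 and det M = −1), so M^66 = I since 66 is even.

[[1, 0], [0, 1]]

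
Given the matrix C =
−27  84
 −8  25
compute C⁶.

[[5097, −15288], [1456, −4367]]

tr C = −2 and det C = −3, so the characteristic polynomial is λ² − (−2)λ + (−3) with roots 1 and −3.
Eigenvectors give P = [[3, 7], [1, 2]] with P⁻¹ = [[−2, 7], [1, −3]], and C = P·diag(1, −3)·P⁻¹.
Then C⁶ = P·diag(1, 729)·P⁻¹ = [[3, 5103], [1, 1458]] · [[−2, 7], [1, −3]] = [[5097, −15288], [1456, −4367]].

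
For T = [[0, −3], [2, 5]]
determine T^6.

[[−1266, −1995], [1330, 2059]]

tr T = 5 and det T = 6, so the characteristic polynomial is λ² − (5)λ + (6) with roots 3 and 2.
Eigenvectors give P = [[1, −3], [−1, 2]] with P⁻¹ = [[−2, −3], [−1, −1]], and T = P·diag(3, 2)·P⁻¹.
Then T^6 = P·diag(729, 64)·P⁻¹ = [[729, −192], [−729, 128]] · [[−2, −3], [−1, −1]] = [[−1266, −1995], [1330, 2059]].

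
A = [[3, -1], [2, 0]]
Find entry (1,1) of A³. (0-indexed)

-6

tr A = 3 and det A = 2, so the characteristic polynomial is λ² − (3)λ + (2) with roots 2 and 1.
Eigenvectors give P = [[1, -1], [1, -2]] with P⁻¹ = [[2, -1], [1, -1]], and A = P·diag(2, 1)·P⁻¹.
Then A³ = P·diag(8, 1)·P⁻¹ = [[8, -1], [8, -2]] · [[2, -1], [1, -1]] = [[15, -7], [14, -6]].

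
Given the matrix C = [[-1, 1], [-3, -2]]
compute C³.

[[11, 4], [-12, 7]]

C² = [[-2, -3], [9, 1]]
C³ = [[11, 4], [-12, 7]]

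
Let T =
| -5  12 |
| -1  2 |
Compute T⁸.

tr T = -3 and det T = 2, so the characteristic polynomial is λ² − (-3)λ + (2) with roots -2 and -1.
Eigenvectors give P = [[4, 3], [1, 1]] with P⁻¹ = [[1, -3], [-1, 4]], and T = P·diag(-2, -1)·P⁻¹.
Then T⁸ = P·diag(256, 1)·P⁻¹ = [[1024, 3], [256, 1]] · [[1, -3], [-1, 4]] = [[1021, -3060], [255, -764]].

[[1021, -3060], [255, -764]]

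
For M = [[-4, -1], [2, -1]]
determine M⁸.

tr M = -5 and det M = 6, so the characteristic polynomial is λ² − (-5)λ + (6) with roots -2 and -3.
Eigenvectors give P = [[-1, 1], [2, -1]] with P⁻¹ = [[1, 1], [2, 1]], and M = P·diag(-2, -3)·P⁻¹.
Then M⁸ = P·diag(256, 6561)·P⁻¹ = [[-256, 6561], [512, -6561]] · [[1, 1], [2, 1]] = [[12866, 6305], [-12610, -6049]].

[[12866, 6305], [-12610, -6049]]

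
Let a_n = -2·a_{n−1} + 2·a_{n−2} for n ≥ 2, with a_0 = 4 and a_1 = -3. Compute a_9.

-14512

With companion matrix B = [[-2, 2], [1, 0]], [a_n, a_{n−1}]ᵀ = B·[a_{n−1}, a_{n−2}]ᵀ, so [a_9, a_8]ᵀ = B⁸·[a_1, a_0]ᵀ.
B⁸ = [[2448, -1792], [-896, 656]], giving [a_9, a_8]ᵀ = [[-14512], [5312]].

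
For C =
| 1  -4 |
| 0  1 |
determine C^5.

[[1, -20], [0, 1]]

C = I + N where N = [[0, -4], [0, 0]] is strictly upper-triangular, so N^2 = 0.
(I + N)^5 = I + 5·N = [[1, -20], [0, 1]].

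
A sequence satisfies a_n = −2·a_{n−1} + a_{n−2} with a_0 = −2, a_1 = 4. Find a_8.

−1970

With companion matrix C = [[−2, 1], [1, 0]], [a_n, a_{n−1}]ᵀ = C·[a_{n−1}, a_{n−2}]ᵀ, so [a_8, a_7]ᵀ = C^7·[a_1, a_0]ᵀ.
C^7 = [[−408, 169], [169, −70]], giving [a_8, a_7]ᵀ = [[−1970], [816]].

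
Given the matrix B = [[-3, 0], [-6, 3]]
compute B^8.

tr B = 0 and det B = -9, so the characteristic polynomial is λ² − (0)λ + (-9) with roots -3 and 3.
Eigenvectors give P = [[1, 0], [1, -1]] with P⁻¹ = [[1, 0], [1, -1]], and B = P·diag(-3, 3)·P⁻¹.
Then B^8 = P·diag(6561, 6561)·P⁻¹ = [[6561, 0], [6561, -6561]] · [[1, 0], [1, -1]] = [[6561, 0], [0, 6561]].

[[6561, 0], [0, 6561]]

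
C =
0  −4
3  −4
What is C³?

[[48, −16], [12, 32]]

C² = [[−12, 16], [−12, 4]]
C³ = [[48, −16], [12, 32]]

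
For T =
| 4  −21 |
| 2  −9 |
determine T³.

[[106, −399], [38, −141]]

tr T = −5 and det T = 6, so the characteristic polynomial is λ² − (−5)λ + (6) with roots −3 and −2.
Eigenvectors give P = [[3, 7], [1, 2]] with P⁻¹ = [[−2, 7], [1, −3]], and T = P·diag(−3, −2)·P⁻¹.
Then T³ = P·diag(−27, −8)·P⁻¹ = [[−81, −56], [−27, −16]] · [[−2, 7], [1, −3]] = [[106, −399], [38, −141]].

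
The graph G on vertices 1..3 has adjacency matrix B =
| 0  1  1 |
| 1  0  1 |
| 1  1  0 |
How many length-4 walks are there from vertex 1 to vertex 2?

5

The number of length-4 walks from vertex 1 to vertex 2 is entry (1,2) of B^4, where B is the adjacency matrix.
B^2 = [[2, 1, 1], [1, 2, 1], [1, 1, 2]]
B^3 = [[2, 3, 3], [3, 2, 3], [3, 3, 2]]
B^4 = [[6, 5, 5], [5, 6, 5], [5, 5, 6]]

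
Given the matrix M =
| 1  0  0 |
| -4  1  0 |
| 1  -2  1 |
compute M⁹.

M = I + N where N = [[0, 0, 0], [-4, 0, 0], [1, -2, 0]] is strictly lower-triangular, so N³ = 0.
(I + N)⁹ = I + 9·N + 36·N² = [[1, 0, 0], [-36, 1, 0], [297, -18, 1]].

[[1, 0, 0], [-36, 1, 0], [297, -18, 1]]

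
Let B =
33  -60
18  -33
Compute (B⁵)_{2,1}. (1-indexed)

1458

tr B = 0 and det B = -9, so the characteristic polynomial is λ² − (0)λ + (-9) with roots 3 and -3.
Eigenvectors give P = [[2, 5], [1, 3]] with P⁻¹ = [[3, -5], [-1, 2]], and B = P·diag(3, -3)·P⁻¹.
Then B⁵ = P·diag(243, -243)·P⁻¹ = [[486, -1215], [243, -729]] · [[3, -5], [-1, 2]] = [[2673, -4860], [1458, -2673]].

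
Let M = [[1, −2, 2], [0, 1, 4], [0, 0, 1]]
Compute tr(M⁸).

3

M = I + N where N = [[0, −2, 2], [0, 0, 4], [0, 0, 0]] is strictly upper-triangular, so N³ = 0.
(I + N)⁸ = I + 8·N + 28·N² = [[1, −16, −208], [0, 1, 32], [0, 0, 1]].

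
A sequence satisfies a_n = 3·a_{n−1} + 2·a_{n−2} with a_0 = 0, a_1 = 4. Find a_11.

With companion matrix Q = [[3, 2], [1, 0]], [a_n, a_{n−1}]ᵀ = Q·[a_{n−1}, a_{n−2}]ᵀ, so [a_11, a_10]ᵀ = Q¹⁰·[a_1, a_0]ᵀ.
Q¹⁰ = [[283667, 159294], [79647, 44726]], giving [a_11, a_10]ᵀ = [[1134668], [318588]].

1134668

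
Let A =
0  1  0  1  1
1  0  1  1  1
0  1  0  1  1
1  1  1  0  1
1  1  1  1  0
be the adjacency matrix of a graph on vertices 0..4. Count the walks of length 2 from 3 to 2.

2

The number of length-2 walks from vertex 3 to vertex 2 is entry (3,2) of A², where A is the adjacency matrix.
A² = [[3, 2, 3, 2, 2], [2, 4, 2, 3, 3], [3, 2, 3, 2, 2], [2, 3, 2, 4, 3], [2, 3, 2, 3, 4]]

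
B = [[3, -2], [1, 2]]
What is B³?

[[11, -34], [17, -6]]

B² = [[7, -10], [5, 2]]
B³ = [[11, -34], [17, -6]]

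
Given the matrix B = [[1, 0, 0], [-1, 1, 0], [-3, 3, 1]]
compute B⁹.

[[1, 0, 0], [-9, 1, 0], [-135, 27, 1]]

B = I + N where N = [[0, 0, 0], [-1, 0, 0], [-3, 3, 0]] is strictly lower-triangular, so N³ = 0.
(I + N)⁹ = I + 9·N + 36·N² = [[1, 0, 0], [-9, 1, 0], [-135, 27, 1]].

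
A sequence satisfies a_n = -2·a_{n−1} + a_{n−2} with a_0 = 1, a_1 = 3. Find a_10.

-6149

With companion matrix M = [[-2, 1], [1, 0]], [a_n, a_{n−1}]ᵀ = M·[a_{n−1}, a_{n−2}]ᵀ, so [a_10, a_9]ᵀ = M⁹·[a_1, a_0]ᵀ.
M⁹ = [[-2378, 985], [985, -408]], giving [a_10, a_9]ᵀ = [[-6149], [2547]].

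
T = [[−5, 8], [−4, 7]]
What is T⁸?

tr T = 2 and det T = −3, so the characteristic polynomial is λ² − (2)λ + (−3) with roots 3 and −1.
Eigenvectors give P = [[−1, 2], [−1, 1]] with P⁻¹ = [[1, −2], [1, −1]], and T = P·diag(3, −1)·P⁻¹.
Then T⁸ = P·diag(6561, 1)·P⁻¹ = [[−6561, 2], [−6561, 1]] · [[1, −2], [1, −1]] = [[−6559, 13120], [−6560, 13121]].

[[−6559, 13120], [−6560, 13121]]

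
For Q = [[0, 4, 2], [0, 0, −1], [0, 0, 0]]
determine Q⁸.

[[0, 0, 0], [0, 0, 0], [0, 0, 0]]

Q is strictly triangular, hence nilpotent: Q³ = 0, so Q⁸ = 0.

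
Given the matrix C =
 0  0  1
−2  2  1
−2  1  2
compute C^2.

[[−2, 1, 2], [−6, 5, 2], [−6, 4, 3]]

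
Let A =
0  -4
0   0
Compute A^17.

[[0, 0], [0, 0]]

A is strictly triangular, hence nilpotent: A^2 = 0, so A^17 = 0.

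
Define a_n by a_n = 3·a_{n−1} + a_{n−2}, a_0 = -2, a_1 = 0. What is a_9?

With companion matrix C = [[3, 1], [1, 0]], [a_n, a_{n−1}]ᵀ = C·[a_{n−1}, a_{n−2}]ᵀ, so [a_9, a_8]ᵀ = C^8·[a_1, a_0]ᵀ.
C^8 = [[12970, 3927], [3927, 1189]], giving [a_9, a_8]ᵀ = [[-7854], [-2378]].

-7854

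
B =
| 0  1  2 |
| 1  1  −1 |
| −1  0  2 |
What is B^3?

[[−2, 0, 3], [3, 4, 0], [−3, −3, 1]]

B^2 = [[−1, 1, 3], [2, 2, −1], [−2, −1, 2]]
B^3 = [[−2, 0, 3], [3, 4, 0], [−3, −3, 1]]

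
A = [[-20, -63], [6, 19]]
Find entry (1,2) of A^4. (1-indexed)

tr A = -1 and det A = -2, so the characteristic polynomial is λ² − (-1)λ + (-2) with roots 1 and -2.
Eigenvectors give P = [[-3, 7], [1, -2]] with P⁻¹ = [[2, 7], [1, 3]], and A = P·diag(1, -2)·P⁻¹.
Then A^4 = P·diag(1, 16)·P⁻¹ = [[-3, 112], [1, -32]] · [[2, 7], [1, 3]] = [[106, 315], [-30, -89]].

315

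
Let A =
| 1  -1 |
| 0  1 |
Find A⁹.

A = I + N where N = [[0, -1], [0, 0]] is strictly upper-triangular, so N² = 0.
(I + N)⁹ = I + 9·N = [[1, -9], [0, 1]].

[[1, -9], [0, 1]]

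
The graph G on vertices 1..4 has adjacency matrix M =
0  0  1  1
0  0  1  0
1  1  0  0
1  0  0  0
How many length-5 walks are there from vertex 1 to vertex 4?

5

The number of length-5 walks from vertex 1 to vertex 4 is entry (1,4) of M⁵, where M is the adjacency matrix.
M² = [[2, 1, 0, 0], [1, 1, 0, 0], [0, 0, 2, 1], [0, 0, 1, 1]]
M³ = [[0, 0, 3, 2], [0, 0, 2, 1], [3, 2, 0, 0], [2, 1, 0, 0]]
M⁴ = [[5, 3, 0, 0], [3, 2, 0, 0], [0, 0, 5, 3], [0, 0, 3, 2]]
M⁵ = [[0, 0, 8, 5], [0, 0, 5, 3], [8, 5, 0, 0], [5, 3, 0, 0]]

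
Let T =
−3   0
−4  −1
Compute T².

[[9, 0], [16, 1]]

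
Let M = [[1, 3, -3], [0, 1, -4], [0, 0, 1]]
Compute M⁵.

M = I + N where N = [[0, 3, -3], [0, 0, -4], [0, 0, 0]] is strictly upper-triangular, so N³ = 0.
(I + N)⁵ = I + 5·N + 10·N² = [[1, 15, -135], [0, 1, -20], [0, 0, 1]].

[[1, 15, -135], [0, 1, -20], [0, 0, 1]]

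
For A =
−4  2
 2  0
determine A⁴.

A² = [[20, −8], [−8, 4]]
A³ = [[−96, 40], [40, −16]]
A⁴ = [[464, −192], [−192, 80]]

[[464, −192], [−192, 80]]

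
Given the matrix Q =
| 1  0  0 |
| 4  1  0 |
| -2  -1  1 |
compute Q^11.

Q = I + N where N = [[0, 0, 0], [4, 0, 0], [-2, -1, 0]] is strictly lower-triangular, so N^3 = 0.
(I + N)^11 = I + 11·N + 55·N^2 = [[1, 0, 0], [44, 1, 0], [-242, -11, 1]].

[[1, 0, 0], [44, 1, 0], [-242, -11, 1]]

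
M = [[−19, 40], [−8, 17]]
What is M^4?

[[401, −800], [160, −319]]

tr M = −2 and det M = −3, so the characteristic polynomial is λ² − (−2)λ + (−3) with roots 1 and −3.
Eigenvectors give P = [[2, 5], [1, 2]] with P⁻¹ = [[−2, 5], [1, −2]], and M = P·diag(1, −3)·P⁻¹.
Then M^4 = P·diag(1, 81)·P⁻¹ = [[2, 405], [1, 162]] · [[−2, 5], [1, −2]] = [[401, −800], [160, −319]].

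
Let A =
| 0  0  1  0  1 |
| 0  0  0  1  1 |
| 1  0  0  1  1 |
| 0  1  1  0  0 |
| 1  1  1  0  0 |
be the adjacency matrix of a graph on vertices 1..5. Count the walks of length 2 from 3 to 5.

1

The number of length-2 walks from vertex 3 to vertex 5 is entry (3,5) of A², where A is the adjacency matrix.
A² = [[2, 1, 1, 1, 1], [1, 2, 2, 0, 0], [1, 2, 3, 0, 1], [1, 0, 0, 2, 2], [1, 0, 1, 2, 3]]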